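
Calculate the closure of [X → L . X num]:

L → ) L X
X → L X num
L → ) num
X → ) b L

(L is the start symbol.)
To compute CLOSURE, for each item [A → α.Bβ] where B is a non-terminal, add [B → .γ] for all productions B → γ; repeat for the newly added items until nothing changes.

Start with: [X → L . X num]
  [X → L . X num] has the dot before X: add [X → . L X num], [X → . ) b L]
  [X → . L X num] has the dot before L: add [L → . ) L X], [L → . ) num]
No further items can be added.

CLOSURE = { [L → . ) L X], [L → . ) num], [X → . ) b L], [X → . L X num], [X → L . X num] }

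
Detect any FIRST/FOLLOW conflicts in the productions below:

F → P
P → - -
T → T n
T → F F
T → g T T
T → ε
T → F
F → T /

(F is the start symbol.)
Yes. T → T n with FOLLOW(T) on { '-', '/', 'g', 'n' }; T → F F with FOLLOW(T) on { '-', '/', 'g', 'n' }; T → g T T with FOLLOW(T) on { 'g' }; T → F with FOLLOW(T) on { '-', '/', 'g', 'n' }

Nullable non-terminals: T.
FIRST sets used below: FIRST(T) = { '-', '/', 'g', 'n', ε }, FIRST(F) = { '-', '/', 'g', 'n' }

T: nullable alternative(s) T → ε; FOLLOW(T) = { '-', '/', 'g', 'n' }
  T → T n: FIRST \ {ε} = { '-', '/', 'g', 'n' } — overlaps FOLLOW(T) on { '-', '/', 'g', 'n' }: CONFLICT
  T → F F: FIRST \ {ε} = { '-', '/', 'g', 'n' } — overlaps FOLLOW(T) on { '-', '/', 'g', 'n' }: CONFLICT
  T → g T T: FIRST \ {ε} = { 'g' } — overlaps FOLLOW(T) on { 'g' }: CONFLICT
  T → ε: FIRST \ {ε} = { } — this is the only nullable alternative, skip
  T → F: FIRST \ {ε} = { '-', '/', 'g', 'n' } — overlaps FOLLOW(T) on { '-', '/', 'g', 'n' }: CONFLICT

F, P have no nullable alternative, so no FIRST/FOLLOW check is needed there.

So the grammar has 4 FIRST/FOLLOW conflicts (marked CONFLICT above).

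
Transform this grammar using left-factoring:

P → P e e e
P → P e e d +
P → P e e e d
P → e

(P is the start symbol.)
Left-factoring transforms A → αβ₁ | αβ₂ into A → αA' and A' → β₁ | β₂
(α is the longest common prefix among the alternatives). Repeat until
no nonterminal has two alternatives with a common prefix.

Round 1: P has alternatives sharing prefix 'P e e'. Introduce P': P → P e e P'
  Add: P' → e
  Add: P' → d +
  Add: P' → e d

Round 2: P' has alternatives sharing prefix 'e'. Introduce P'': P' → e P''
  Add: P'' → ε
  Add: P'' → d

No remaining common prefixes — done.

Resulting grammar:
P → P e e P'
P' → e P''
P'' → ε
P'' → d
P' → d +
P → e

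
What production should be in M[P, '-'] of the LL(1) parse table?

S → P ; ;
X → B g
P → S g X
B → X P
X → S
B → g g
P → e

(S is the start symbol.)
Empty (error entry)

To find M[P, '-'], we find productions for P where '-' is in the predict set (PREDICT(N → α) = (FIRST(α) \ {ε}) ∪ (FOLLOW(N) if α ⇒* ε)).

Relevant sets:
  FIRST(S) = { 'e' }

P → S g X: PREDICT = { 'e' }
P → e: PREDICT = { 'e' }

M[P, '-'] is empty (no production applies)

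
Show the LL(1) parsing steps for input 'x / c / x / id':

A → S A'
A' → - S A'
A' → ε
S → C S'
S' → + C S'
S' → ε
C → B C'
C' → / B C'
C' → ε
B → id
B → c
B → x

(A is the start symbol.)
Stack is shown with the top on the left.

Stack           Input             Action
----------------------------------------
A $             x / c / x / id $  output A → S A'
S A' $          x / c / x / id $  output S → C S'
C S' A' $       x / c / x / id $  output C → B C'
B C' S' A' $    x / c / x / id $  output B → x
x C' S' A' $    x / c / x / id $  match 'x'
C' S' A' $      / c / x / id $    output C' → / B C'
/ B C' S' A' $  / c / x / id $    match '/'
B C' S' A' $    c / x / id $      output B → c
c C' S' A' $    c / x / id $      match 'c'
C' S' A' $      / x / id $        output C' → / B C'
/ B C' S' A' $  / x / id $        match '/'
B C' S' A' $    x / id $          output B → x
x C' S' A' $    x / id $          match 'x'
C' S' A' $      / id $            output C' → / B C'
/ B C' S' A' $  / id $            match '/'
B C' S' A' $    id $              output B → id
id C' S' A' $   id $              match 'id'
C' S' A' $      $                 output C' → ε
S' A' $         $                 output S' → ε
A' $            $                 output A' → ε
$               $                 accept

The string is accepted.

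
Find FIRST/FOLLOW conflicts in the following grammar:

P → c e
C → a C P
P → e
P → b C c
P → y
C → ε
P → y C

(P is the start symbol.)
Nullable non-terminals: C.

C: nullable alternative(s) C → ε; FOLLOW(C) = { $, 'b', 'c', 'e', 'y' }
  C → a C P: FIRST \ {ε} = { 'a' } — disjoint from FOLLOW(C)
  C → ε: FIRST \ {ε} = { } — this is the only nullable alternative, skip

P has no nullable alternative, so no FIRST/FOLLOW check is needed there.

No FIRST/FOLLOW conflicts found.

Answer: No FIRST/FOLLOW conflicts.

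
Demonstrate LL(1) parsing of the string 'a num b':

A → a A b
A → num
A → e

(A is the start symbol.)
Stack is shown with the top on the left.

Stack    Input      Action
--------------------------
A $      a num b $  output A → a A b
a A b $  a num b $  match 'a'
A b $    num b $    output A → num
num b $  num b $    match 'num'
b $      b $        match 'b'
$        $          accept

The string is accepted.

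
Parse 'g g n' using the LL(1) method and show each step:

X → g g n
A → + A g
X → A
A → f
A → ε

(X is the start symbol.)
LL(1) parsing maintains a stack (initially the start symbol over $) and the input. At each step: if the stack top is a terminal, match it against the current input token; if it is a non-terminal N, replace it with the RHS of M[N, lookahead] (the unique production whose predict set contains the lookahead).

Stack is shown with the top on the left.

Stack    Input    Action
------------------------
X $      g g n $  output X → g g n
g g n $  g g n $  match 'g'
g n $    g n $    match 'g'
n $      n $      match 'n'
$        $        accept

The string is accepted.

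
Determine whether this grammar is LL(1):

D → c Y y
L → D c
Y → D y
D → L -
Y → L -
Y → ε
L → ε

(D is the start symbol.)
Relevant sets:
  FIRST(L) = { '-', 'c', ε }
  FIRST(D) = { '-', 'c' }
  FOLLOW(L) = { '-' }
  FOLLOW(Y) = { 'y' }

For D:
  PREDICT(D → c Y y) = { 'c' }
  PREDICT(D → L '-') = { '-', 'c' }
For L:
  PREDICT(L → D c) = { '-', 'c' }
  PREDICT(L → ε) = { '-' }
For Y:
  PREDICT(Y → D y) = { '-', 'c' }
  PREDICT(Y → L '-') = { '-', 'c' }
  PREDICT(Y → ε) = { 'y' }

Conflict found: Predict set conflict for D: { 'c' }
The grammar is NOT LL(1).

Answer: No. Predict set conflict for D: { 'c' }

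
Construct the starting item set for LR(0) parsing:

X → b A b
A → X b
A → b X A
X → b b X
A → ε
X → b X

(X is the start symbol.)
First, augment the grammar with X' → X
I₀ = CLOSURE({ [X' → . X] }):
  [X' → . X] has the dot before X: add [X → . b A b], [X → . b b X], [X → . b X]
No further items can be added.

I₀ = { [X → . b A b], [X → . b X], [X → . b b X], [X' → . X] }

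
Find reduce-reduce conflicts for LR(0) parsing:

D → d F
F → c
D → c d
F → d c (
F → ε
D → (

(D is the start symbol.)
Augment with D' → D and build the canonical LR(0) collection (I0 = CLOSURE({[D' → . D]}), then GOTO on every symbol after a dot until no new states appear). It has 11 states:
  I0: { [D → . (], [D → . c d], [D → . d F], [D' → . D] }  — shift
  I1: { [D → ( .] }  — reduce
  I2: { [D' → D .] }  — accept
  I3: { [D → c . d] }  — shift
  I4: { [D → d . F], [F → . c], [F → . d c (], [F → .] }  — shift, reduce
  I5: { [D → d F .] }  — reduce
  I6: { [F → c .] }  — reduce
  I7: { [F → d . c (] }  — shift
  I8: { [F → d c . (] }  — shift
  I9: { [F → d c ( .] }  — reduce
  I10: { [D → c d .] }  — reduce

No state contains more than one complete item.

Answer: No reduce-reduce conflicts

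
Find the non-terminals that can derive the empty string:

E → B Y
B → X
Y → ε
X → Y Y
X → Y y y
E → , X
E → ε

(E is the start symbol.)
{ 'B', 'E', 'X', 'Y' }

A non-terminal is nullable if it can derive ε (the empty string): either it has an ε-production, or it has a production whose right-hand side consists entirely of nullable non-terminals.

ε-productions: Y → ε, E → ε
So Y, E are immediately nullable.
X → Y Y: every symbol on the right is nullable, so X is nullable too.
B → X: every symbol on the right is nullable, so B is nullable too.
Every non-terminal is now nullable.
Nullable = { 'B', 'E', 'X', 'Y' }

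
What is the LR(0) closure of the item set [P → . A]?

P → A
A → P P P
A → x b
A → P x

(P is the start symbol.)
To compute CLOSURE, for each item [A → α.Bβ] where B is a non-terminal, add [B → .γ] for all productions B → γ; repeat for the newly added items until nothing changes.

Start with: [P → . A]
  [P → . A] has the dot before A: add [A → . P P P], [A → . x b], [A → . P x]
  [A → . P P P] has the dot before P: all P-items already present
No further items can be added.

CLOSURE = { [A → . P P P], [A → . P x], [A → . x b], [P → . A] }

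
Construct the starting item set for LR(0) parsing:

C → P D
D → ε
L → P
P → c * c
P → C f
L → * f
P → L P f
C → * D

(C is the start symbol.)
First, augment the grammar with C' → C
I₀ = CLOSURE({ [C' → . C] }):
  [C' → . C] has the dot before C: add [C → . P D], [C → . * D]
  [C → . P D] has the dot before P: add [P → . c * c], [P → . C f], [P → . L P f]
  [P → . L P f] has the dot before L: add [L → . P], [L → . * f]
No further items can be added.

I₀ = { [C → . * D], [C → . P D], [C' → . C], [L → . * f], [L → . P], [P → . C f], [P → . L P f], [P → . c * c] }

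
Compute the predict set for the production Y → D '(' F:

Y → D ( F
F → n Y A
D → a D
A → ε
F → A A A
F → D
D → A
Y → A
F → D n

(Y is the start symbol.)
PREDICT(Y → D '(' F) = (FIRST(RHS) \ {ε}) ∪ (FOLLOW(Y) if ε ∈ FIRST(RHS), i.e. RHS ⇒* ε)
FIRST(D) = { 'a', ε }
FIRST(D '(' F) = { '(', 'a' }
ε ∉ FIRST(D '(' F), so FOLLOW(Y) is not added.
PREDICT(Y → D '(' F) = { '(', 'a' }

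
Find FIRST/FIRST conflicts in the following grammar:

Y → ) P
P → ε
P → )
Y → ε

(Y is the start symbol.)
Productions for Y:
  Y → ) P: FIRST = { ')' }
  Y → ε: FIRST = { ε }
Productions for P:
  P → ε: FIRST = { ε }
  P → ): FIRST = { ')' }

All alternatives of each non-terminal have pairwise disjoint FIRST sets.

Answer: No FIRST/FIRST conflicts.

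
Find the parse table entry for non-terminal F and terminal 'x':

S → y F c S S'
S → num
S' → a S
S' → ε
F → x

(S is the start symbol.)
F → x

To find M[F, 'x'], we find productions for F where 'x' is in the predict set (PREDICT(N → α) = (FIRST(α) \ {ε}) ∪ (FOLLOW(N) if α ⇒* ε)).

F → x: PREDICT = { 'x' }
  'x' is in predict set, so this production goes in M[F, 'x']

M[F, 'x'] = F → x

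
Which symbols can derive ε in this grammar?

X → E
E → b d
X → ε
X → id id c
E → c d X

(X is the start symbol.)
{ 'X' }

A non-terminal is nullable if it can derive ε (the empty string): either it has an ε-production, or it has a production whose right-hand side consists entirely of nullable non-terminals.

ε-productions: X → ε
So X is immediately nullable.
No further non-terminal can be added: every production for the remaining non-terminals contains a terminal or a non-nullable non-terminal.
Nullable = { 'X' }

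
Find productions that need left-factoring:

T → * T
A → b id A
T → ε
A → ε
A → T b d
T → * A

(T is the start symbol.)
Yes, T has productions with common prefix '*'

Left-factoring is needed when two productions for the same non-terminal
share a common prefix on the right-hand side.

Productions for T:
  T → * T
  T → ε
  T → * A
Productions for A:
  A → b id A
  A → ε
  A → T b d

Found common prefix '*' in productions for T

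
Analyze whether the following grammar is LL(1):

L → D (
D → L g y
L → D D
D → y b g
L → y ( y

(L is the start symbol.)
A grammar is LL(1) if for each non-terminal N with multiple productions, the predict sets of those productions are pairwise disjoint, where PREDICT(N → α) = (FIRST(α) \ {ε}) ∪ (FOLLOW(N) if α ⇒* ε).

Relevant sets:
  FIRST(D) = { 'y' }
  FIRST(L) = { 'y' }

For L:
  PREDICT(L → D '(') = { 'y' }
  PREDICT(L → D D) = { 'y' }
  PREDICT(L → y '(' y) = { 'y' }
For D:
  PREDICT(D → L g y) = { 'y' }
  PREDICT(D → y b g) = { 'y' }

Conflict found: Predict set conflict for L: { 'y' }
The grammar is NOT LL(1).

Answer: No. Predict set conflict for L: { 'y' }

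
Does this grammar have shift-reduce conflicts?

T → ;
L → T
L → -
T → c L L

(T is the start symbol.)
No shift-reduce conflicts

A shift-reduce conflict occurs when an LR(0) state has both:
  - a complete (reduce) item [A → α .] (dot at the end), and
  - a shift item [B → β . c γ] (dot before a terminal).

Augment with T' → T and build the canonical LR(0) collection (I0 = CLOSURE({[T' → . T]}), then GOTO on every symbol after a dot until no new states appear). It has 8 states:
  I0: { [T → . ;], [T → . c L L], [T' → . T] }  — shift
  I1: { [T → ; .] }  — reduce
  I2: { [T' → T .] }  — accept
  I3: { [L → . -], [L → . T], [T → . ;], [T → . c L L], [T → c . L L] }  — shift
  I4: { [L → - .] }  — reduce
  I5: { [L → . -], [L → . T], [T → . ;], [T → . c L L], [T → c L . L] }  — shift
  I6: { [L → T .] }  — reduce
  I7: { [T → c L L .] }  — reduce

No state contains both a complete item and a shift item.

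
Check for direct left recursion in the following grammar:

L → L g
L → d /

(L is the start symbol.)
Direct left recursion occurs when N → N α for some non-terminal N (the right-hand side begins with the left-hand side itself).

L → L g: LEFT RECURSIVE (starts with L)
L → d /: starts with d

The grammar has direct left recursion on: L.

Answer: Yes, L is left-recursive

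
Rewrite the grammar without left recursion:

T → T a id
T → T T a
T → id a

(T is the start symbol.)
T → id a T'
T' → a id T'
T' → T a T'
T' → ε

T is directly left-recursive. The standard transformation for
  A → A α₁ | ... | A α_m | β₁ | ... | β_n
is
  A  → β₁ A' | ... | β_n A'
  A' → α₁ A' | ... | α_m A' | ε

T → id a becomes T → id a T'
T → T a id becomes T' → a id T'
T → T T a becomes T' → T a T'
Add T' → ε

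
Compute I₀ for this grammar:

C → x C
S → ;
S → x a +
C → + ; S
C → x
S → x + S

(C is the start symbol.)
{ [C → . + ; S], [C → . x C], [C → . x], [C' → . C] }

First, augment the grammar with C' → C
I₀ = CLOSURE({ [C' → . C] }):
  [C' → . C] has the dot before C: add [C → . x C], [C → . + ; S], [C → . x]
No further items can be added.

I₀ = { [C → . + ; S], [C → . x C], [C → . x], [C' → . C] }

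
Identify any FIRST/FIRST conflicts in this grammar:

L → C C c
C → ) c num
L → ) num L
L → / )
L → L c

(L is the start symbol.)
Yes. L → C C c / L → ')' num L on { ')' }; L → C C c / L → L c on { ')' }; L → ')' num L / L → L c on { ')' }; L → '/' ')' / L → L c on { '/' }

FIRST sets of the non-terminals at (or reachable through a nullable prefix from) the front of some alternative:
  FIRST(C) = { ')' }
  FIRST(L) = { ')', '/' }

Productions for L:
  L → C C c: FIRST = { ')' }
  L → ) num L: FIRST = { ')' }
  L → / ): FIRST = { '/' }
  L → L c: FIRST = { ')', '/' }
C has only one production, so no FIRST/FIRST conflict is possible there.

Conflict for L: L → C C c and L → ) num L
  Overlap: { ')' }
Conflict for L: L → C C c and L → L c
  Overlap: { ')' }
Conflict for L: L → ) num L and L → L c
  Overlap: { ')' }
Conflict for L: L → / ) and L → L c
  Overlap: { '/' }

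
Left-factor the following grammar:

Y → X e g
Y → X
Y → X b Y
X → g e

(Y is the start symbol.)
Y → X Y'
Y' → e g
Y' → ε
Y' → b Y
X → g e

Left-factoring transforms A → αβ₁ | αβ₂ into A → αA' and A' → β₁ | β₂
(α is the longest common prefix among the alternatives). Repeat until
no nonterminal has two alternatives with a common prefix.

Round 1: Y has alternatives sharing prefix 'X'. Introduce Y': Y → X Y'
  Add: Y' → e g
  Add: Y' → ε
  Add: Y' → b Y

No remaining common prefixes — done.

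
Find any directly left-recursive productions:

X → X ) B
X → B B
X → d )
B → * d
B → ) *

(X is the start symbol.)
Yes, X is left-recursive

Direct left recursion occurs when N → N α for some non-terminal N (the right-hand side begins with the left-hand side itself).

X → X ) B: LEFT RECURSIVE (starts with X)
X → B B: starts with B
X → d ): starts with d
B → * d: starts with '*'
B → ) *: starts with ')'

The grammar has direct left recursion on: X.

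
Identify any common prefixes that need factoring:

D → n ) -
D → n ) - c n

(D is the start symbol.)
Left-factoring is needed when two productions for the same non-terminal
share a common prefix on the right-hand side.

Productions for D:
  D → n ) -
  D → n ) - c n

Found common prefix 'n ) -' in productions for D

Answer: Yes, D has productions with common prefix 'n ) -'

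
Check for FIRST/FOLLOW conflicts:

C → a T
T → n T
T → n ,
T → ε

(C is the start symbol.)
Nullable non-terminals: T.

T: nullable alternative(s) T → ε; FOLLOW(T) = { $ }
  T → n T: FIRST \ {ε} = { 'n' } — disjoint from FOLLOW(T)
  T → n ,: FIRST \ {ε} = { 'n' } — disjoint from FOLLOW(T)
  T → ε: FIRST \ {ε} = { } — this is the only nullable alternative, skip

C has no nullable alternative, so no FIRST/FOLLOW check is needed there.

No FIRST/FOLLOW conflicts found.

Answer: No FIRST/FOLLOW conflicts.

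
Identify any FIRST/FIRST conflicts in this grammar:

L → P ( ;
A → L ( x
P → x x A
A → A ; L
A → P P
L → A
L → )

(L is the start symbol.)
Yes. L → P '(' ';' / L → A on { 'x' }; L → A / L → ')' on { ')' }; A → L '(' x / A → A ';' L on { ')', 'x' }; A → L '(' x / A → P P on { 'x' }; A → A ';' L / A → P P on { 'x' }

A FIRST/FIRST conflict occurs when two productions N → α and N → β for the same non-terminal have FIRST(α) ∩ FIRST(β) ≠ ∅ (with ε ∈ FIRST of a nullable right-hand side, so two nullable alternatives also conflict).

FIRST sets of the non-terminals at (or reachable through a nullable prefix from) the front of some alternative:
  FIRST(P) = { 'x' }
  FIRST(A) = { ')', 'x' }
  FIRST(L) = { ')', 'x' }

Productions for L:
  L → P ( ;: FIRST = { 'x' }
  L → A: FIRST = { ')', 'x' }
  L → ): FIRST = { ')' }
Productions for A:
  A → L ( x: FIRST = { ')', 'x' }
  A → A ; L: FIRST = { ')', 'x' }
  A → P P: FIRST = { 'x' }
P has only one production, so no FIRST/FIRST conflict is possible there.

Conflict for L: L → P ( ; and L → A
  Overlap: { 'x' }
Conflict for L: L → A and L → )
  Overlap: { ')' }
Conflict for A: A → L ( x and A → A ; L
  Overlap: { ')', 'x' }
Conflict for A: A → L ( x and A → P P
  Overlap: { 'x' }
Conflict for A: A → A ; L and A → P P
  Overlap: { 'x' }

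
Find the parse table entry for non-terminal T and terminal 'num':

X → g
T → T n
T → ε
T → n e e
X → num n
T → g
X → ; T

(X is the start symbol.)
Empty (error entry)

To find M[T, 'num'], we find productions for T where 'num' is in the predict set (PREDICT(N → α) = (FIRST(α) \ {ε}) ∪ (FOLLOW(N) if α ⇒* ε)).

Relevant sets:
  FIRST(T) = { 'g', 'n', ε }
  FOLLOW(T) = { $, 'n' }

T → T n: PREDICT = { 'g', 'n' }
T → ε: PREDICT = { $, 'n' }
T → n e e: PREDICT = { 'n' }
T → g: PREDICT = { 'g' }

M[T, 'num'] is empty (no production applies)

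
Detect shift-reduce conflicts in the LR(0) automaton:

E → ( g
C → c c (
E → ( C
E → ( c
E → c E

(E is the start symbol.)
Yes — I6: [E → ( c .] vs [C → c . c (]

Augment with E' → E and build the canonical LR(0) collection (I0 = CLOSURE({[E' → . E]}), then GOTO on every symbol after a dot until no new states appear). It has 10 states:
  I0: { [E → . ( C], [E → . ( c], [E → . ( g], [E → . c E], [E' → . E] }  — shift
  I1: { [C → . c c (], [E → ( . C], [E → ( . c], [E → ( . g] }  — shift
  I2: { [E' → E .] }  — accept
  I3: { [E → . ( C], [E → . ( c], [E → . ( g], [E → . c E], [E → c . E] }  — shift
  I4: { [E → c E .] }  — reduce
  I5: { [E → ( C .] }  — reduce
  I6: { [C → c . c (], [E → ( c .] }  — shift, reduce
  I7: { [E → ( g .] }  — reduce
  I8: { [C → c c . (] }  — shift
  I9: { [C → c c ( .] }  — reduce

I6 contains reduce item [E → ( c .] and shift item [C → c . c (] — shift-reduce conflict.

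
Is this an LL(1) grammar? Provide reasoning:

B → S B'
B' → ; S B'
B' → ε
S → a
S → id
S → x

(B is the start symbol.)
Yes, the grammar is LL(1).

A grammar is LL(1) if for each non-terminal N with multiple productions, the predict sets of those productions are pairwise disjoint, where PREDICT(N → α) = (FIRST(α) \ {ε}) ∪ (FOLLOW(N) if α ⇒* ε).

Relevant sets:
  FOLLOW(B') = { $ }

For B':
  PREDICT(B' → ';' S B') = { ';' }
  PREDICT(B' → ε) = { $ }
For S:
  PREDICT(S → a) = { 'a' }
  PREDICT(S → id) = { 'id' }
  PREDICT(S → x) = { 'x' }
B has a single production, so nothing to check there.

All predict sets are disjoint. The grammar IS LL(1).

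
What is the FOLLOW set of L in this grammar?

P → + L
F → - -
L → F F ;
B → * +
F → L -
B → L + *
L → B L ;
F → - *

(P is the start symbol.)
To compute FOLLOW(L), find every occurrence of L on a right-hand side N → α L β: add FIRST(β) \ {ε}, and if β is empty or nullable also add FOLLOW(N). Iterate to a fixed point.

In P → + L: L is at the end, add FOLLOW(P)
In F → L -: L is followed by '-', add FIRST('-') \ {ε} = { '-' }
In B → L + *: L is followed by '+' '*', add FIRST('+' '*') \ {ε} = { '+' }
In L → B L ;: L is followed by ';', add FIRST(';') \ {ε} = { ';' }

The FOLLOW sets referred to above (computed the same way, to a fixed point):
  FOLLOW(P) = { $ }

Taking the union: FOLLOW(L) = { $, '+', '-', ';' }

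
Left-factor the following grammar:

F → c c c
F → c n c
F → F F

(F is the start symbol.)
F → c F'
F' → c c
F' → n c
F → F F

Left-factoring transforms A → αβ₁ | αβ₂ into A → αA' and A' → β₁ | β₂
(α is the longest common prefix among the alternatives). Repeat until
no nonterminal has two alternatives with a common prefix.

Round 1: F has alternatives sharing prefix 'c'. Introduce F': F → c F'
  Add: F' → c c
  Add: F' → n c

No remaining common prefixes — done.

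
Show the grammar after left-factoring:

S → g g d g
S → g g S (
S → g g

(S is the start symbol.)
Left-factoring transforms A → αβ₁ | αβ₂ into A → αA' and A' → β₁ | β₂
(α is the longest common prefix among the alternatives). Repeat until
no nonterminal has two alternatives with a common prefix.

Round 1: S has alternatives sharing prefix 'g g'. Introduce S': S → g g S'
  Add: S' → d g
  Add: S' → S (
  Add: S' → ε

No remaining common prefixes — done.

Resulting grammar:
S → g g S'
S' → d g
S' → S (
S' → ε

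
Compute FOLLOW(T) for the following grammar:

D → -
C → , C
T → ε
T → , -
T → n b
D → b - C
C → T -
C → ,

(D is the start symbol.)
{ '-' }

To compute FOLLOW(T), find every occurrence of T on a right-hand side N → α T β: add FIRST(β) \ {ε}, and if β is empty or nullable also add FOLLOW(N). Iterate to a fixed point.

In C → T -: T is followed by '-', add FIRST('-') \ {ε} = { '-' }

Taking the union: FOLLOW(T) = { '-' }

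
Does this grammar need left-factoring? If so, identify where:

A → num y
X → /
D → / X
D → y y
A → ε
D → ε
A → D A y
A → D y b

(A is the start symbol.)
Yes, A has productions with common prefix 'D'

Left-factoring is needed when two productions for the same non-terminal
share a common prefix on the right-hand side.

Productions for A:
  A → num y
  A → ε
  A → D A y
  A → D y b
Productions for D:
  D → / X
  D → y y
  D → ε

Found common prefix 'D' in productions for A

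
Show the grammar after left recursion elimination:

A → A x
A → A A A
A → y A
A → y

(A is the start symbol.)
A → y A A'
A → y A'
A' → x A'
A' → A A A'
A' → ε

A is directly left-recursive. The standard transformation for
  A → A α₁ | ... | A α_m | β₁ | ... | β_n
is
  A  → β₁ A' | ... | β_n A'
  A' → α₁ A' | ... | α_m A' | ε

A → y A becomes A → y A A'
A → y becomes A → y A'
A → A x becomes A' → x A'
A → A A A becomes A' → A A A'
Add A' → ε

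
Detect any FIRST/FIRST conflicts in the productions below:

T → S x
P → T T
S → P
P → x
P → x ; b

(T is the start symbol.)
Yes. P → T T / P → x on { 'x' }; P → T T / P → x ';' b on { 'x' }; P → x / P → x ';' b on { 'x' }

A FIRST/FIRST conflict occurs when two productions N → α and N → β for the same non-terminal have FIRST(α) ∩ FIRST(β) ≠ ∅ (with ε ∈ FIRST of a nullable right-hand side, so two nullable alternatives also conflict).

FIRST sets of the non-terminals at (or reachable through a nullable prefix from) the front of some alternative:
  FIRST(T) = { 'x' }

Productions for P:
  P → T T: FIRST = { 'x' }
  P → x: FIRST = { 'x' }
  P → x ; b: FIRST = { 'x' }
T, S have only one production, so no FIRST/FIRST conflict is possible there.

Conflict for P: P → T T and P → x
  Overlap: { 'x' }
Conflict for P: P → T T and P → x ; b
  Overlap: { 'x' }
Conflict for P: P → x and P → x ; b
  Overlap: { 'x' }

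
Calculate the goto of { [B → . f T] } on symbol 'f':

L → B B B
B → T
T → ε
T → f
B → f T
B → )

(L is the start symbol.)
GOTO(I, 'f') = CLOSURE({ [A → αX.β] : [A → α.Xβ] ∈ I, X = 'f' })

Items with dot before 'f', with the dot advanced:
  [B → . f T] → [B → f . T]
Closure of the advanced items:
  [B → f . T] has the dot before T: add [T → .], [T → . f]

GOTO = { [B → f . T], [T → . f], [T → .] }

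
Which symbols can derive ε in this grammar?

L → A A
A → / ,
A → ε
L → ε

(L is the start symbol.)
A non-terminal is nullable if it can derive ε (the empty string): either it has an ε-production, or it has a production whose right-hand side consists entirely of nullable non-terminals.

ε-productions: A → ε, L → ε
So A, L are immediately nullable.
Every non-terminal is now nullable.
Nullable = { 'A', 'L' }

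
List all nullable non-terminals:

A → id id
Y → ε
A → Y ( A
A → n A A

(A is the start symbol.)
{ 'Y' }

A non-terminal is nullable if it can derive ε (the empty string): either it has an ε-production, or it has a production whose right-hand side consists entirely of nullable non-terminals.

ε-productions: Y → ε
So Y is immediately nullable.
No further non-terminal can be added: every production for the remaining non-terminals contains a terminal or a non-nullable non-terminal.
Nullable = { 'Y' }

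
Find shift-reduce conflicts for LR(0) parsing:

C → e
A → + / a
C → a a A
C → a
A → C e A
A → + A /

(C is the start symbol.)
Yes — I2: [C → a .] vs [C → a . a A]

A shift-reduce conflict occurs when an LR(0) state has both:
  - a complete (reduce) item [A → α .] (dot at the end), and
  - a shift item [B → β . c γ] (dot before a terminal).

Augment with C' → C and build the canonical LR(0) collection (I0 = CLOSURE({[C' → . C]}), then GOTO on every symbol after a dot until no new states appear). It has 14 states:
  I0: { [C → . a a A], [C → . a], [C → . e], [C' → . C] }  — shift
  I1: { [C' → C .] }  — accept
  I2: { [C → a . a A], [C → a .] }  — shift, reduce
  I3: { [C → e .] }  — reduce
  I4: { [A → . + / a], [A → . + A /], [A → . C e A], [C → . a a A], [C → . a], [C → . e], [C → a a . A] }  — shift
  I5: { [A → + . / a], [A → + . A /], [A → . + / a], [A → . + A /], [A → . C e A], [C → . a a A], [C → . a], [C → . e] }  — shift
  I6: { [C → a a A .] }  — reduce
  I7: { [A → C . e A] }  — shift
  I8: { [A → . + / a], [A → . + A /], [A → . C e A], [A → C e . A], [C → . a a A], [C → . a], [C → . e] }  — shift
  I9: { [A → C e A .] }  — reduce
  I10: { [A → + / . a] }  — shift
  I11: { [A → + A . /] }  — shift
  I12: { [A → + A / .] }  — reduce
  I13: { [A → + / a .] }  — reduce

I2 contains reduce item [C → a .] and shift item [C → a . a A] — shift-reduce conflict.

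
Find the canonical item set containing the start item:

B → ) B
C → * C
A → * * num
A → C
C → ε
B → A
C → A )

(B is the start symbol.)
First, augment the grammar with B' → B
I₀ = CLOSURE({ [B' → . B] }):
  [B' → . B] has the dot before B: add [B → . ) B], [B → . A]
  [B → . A] has the dot before A: add [A → . * * num], [A → . C]
  [A → . C] has the dot before C: add [C → . * C], [C → .], [C → . A )]
No further items can be added.

I₀ = { [A → . * * num], [A → . C], [B → . ) B], [B → . A], [B' → . B], [C → . * C], [C → . A )], [C → .] }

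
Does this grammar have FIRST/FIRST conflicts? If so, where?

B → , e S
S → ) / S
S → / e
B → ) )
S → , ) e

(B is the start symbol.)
A FIRST/FIRST conflict occurs when two productions N → α and N → β for the same non-terminal have FIRST(α) ∩ FIRST(β) ≠ ∅ (with ε ∈ FIRST of a nullable right-hand side, so two nullable alternatives also conflict).

Productions for B:
  B → , e S: FIRST = { ',' }
  B → ) ): FIRST = { ')' }
Productions for S:
  S → ) / S: FIRST = { ')' }
  S → / e: FIRST = { '/' }
  S → , ) e: FIRST = { ',' }

All alternatives of each non-terminal have pairwise disjoint FIRST sets.

Answer: No FIRST/FIRST conflicts.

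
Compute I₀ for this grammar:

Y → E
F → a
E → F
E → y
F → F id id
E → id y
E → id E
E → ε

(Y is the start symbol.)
{ [E → . F], [E → . id E], [E → . id y], [E → . y], [E → .], [F → . F id id], [F → . a], [Y → . E], [Y' → . Y] }

First, augment the grammar with Y' → Y
I₀ = CLOSURE({ [Y' → . Y] }):
  [Y' → . Y] has the dot before Y: add [Y → . E]
  [Y → . E] has the dot before E: add [E → . F], [E → . y], [E → . id y], [E → . id E], [E → .]
  [E → . F] has the dot before F: add [F → . a], [F → . F id id]
No further items can be added.

I₀ = { [E → . F], [E → . id E], [E → . id y], [E → . y], [E → .], [F → . F id id], [F → . a], [Y → . E], [Y' → . Y] }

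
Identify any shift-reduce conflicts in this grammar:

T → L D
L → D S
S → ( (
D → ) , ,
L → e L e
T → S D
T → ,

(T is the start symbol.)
Augment with T' → T and build the canonical LR(0) collection (I0 = CLOSURE({[T' → . T]}), then GOTO on every symbol after a dot until no new states appear). It has 17 states:
  I0: { [D → . ) , ,], [L → . D S], [L → . e L e], [S → . ( (], [T → . ,], [T → . L D], [T → . S D], [T' → . T] }  — shift
  I1: { [S → ( . (] }  — shift
  I2: { [D → ) . , ,] }  — shift
  I3: { [T → , .] }  — reduce
  I4: { [L → D . S], [S → . ( (] }  — shift
  I5: { [D → . ) , ,], [T → L . D] }  — shift
  I6: { [D → . ) , ,], [T → S . D] }  — shift
  I7: { [T' → T .] }  — accept
  I8: { [D → . ) , ,], [L → . D S], [L → . e L e], [L → e . L e] }  — shift
  I9: { [L → e L . e] }  — shift
  I10: { [L → e L e .] }  — reduce
  I11: { [T → S D .] }  — reduce
  I12: { [T → L D .] }  — reduce
  I13: { [L → D S .] }  — reduce
  I14: { [D → ) , . ,] }  — shift
  I15: { [D → ) , , .] }  — reduce
  I16: { [S → ( ( .] }  — reduce

No state contains both a complete item and a shift item.

Answer: No shift-reduce conflicts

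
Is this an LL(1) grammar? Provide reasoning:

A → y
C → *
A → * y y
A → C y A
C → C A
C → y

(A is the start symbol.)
A grammar is LL(1) if for each non-terminal N with multiple productions, the predict sets of those productions are pairwise disjoint, where PREDICT(N → α) = (FIRST(α) \ {ε}) ∪ (FOLLOW(N) if α ⇒* ε).

Relevant sets:
  FIRST(C) = { '*', 'y' }

For A:
  PREDICT(A → y) = { 'y' }
  PREDICT(A → '*' y y) = { '*' }
  PREDICT(A → C y A) = { '*', 'y' }
For C:
  PREDICT(C → '*') = { '*' }
  PREDICT(C → C A) = { '*', 'y' }
  PREDICT(C → y) = { 'y' }

Conflict found: Predict set conflict for A: { 'y' }
The grammar is NOT LL(1).

Answer: No. Predict set conflict for A: { 'y' }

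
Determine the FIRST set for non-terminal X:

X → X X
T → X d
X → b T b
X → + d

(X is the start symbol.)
From X → X X:
  - X is the symbol being defined: contributes nothing new
    X is not nullable, so stop
From X → b T b:
  - b is a terminal: add 'b' and stop
From X → + d:
  - '+' is a terminal: add '+' and stop

Collecting: FIRST(X) = { '+', 'b' }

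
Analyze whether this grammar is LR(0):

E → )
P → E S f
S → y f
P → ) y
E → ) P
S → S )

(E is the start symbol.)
Augment with E' → E and build the canonical LR(0) collection (I0 = CLOSURE({[E' → . E]}), then GOTO on every symbol after a dot until no new states appear). It has 12 states:
  I0: { [E → . ) P], [E → . )], [E' → . E] }  — shift
  I1: { [E → ) . P], [E → ) .], [E → . ) P], [E → . )], [P → . ) y], [P → . E S f] }  — shift, reduce
  I2: { [E' → E .] }  — accept
  I3: { [E → ) . P], [E → ) .], [E → . ) P], [E → . )], [P → ) . y], [P → . ) y], [P → . E S f] }  — shift, reduce
  I4: { [P → E . S f], [S → . S )], [S → . y f] }  — shift
  I5: { [E → ) P .] }  — reduce
  I6: { [P → E S . f], [S → S . )] }  — shift
  I7: { [S → y . f] }  — shift
  I8: { [S → y f .] }  — reduce
  I9: { [S → S ) .] }  — reduce
  I10: { [P → E S f .] }  — reduce
  I11: { [P → ) y .] }  — reduce

Conflict in state I1:
  Shift-reduce conflict between [E → ) .] and [E → . )]
So the grammar is NOT LR(0).

Answer: No. Shift-reduce conflict between [E → ) .] and [E → . )]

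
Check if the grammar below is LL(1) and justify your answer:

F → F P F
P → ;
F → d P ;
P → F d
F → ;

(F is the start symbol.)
A grammar is LL(1) if for each non-terminal N with multiple productions, the predict sets of those productions are pairwise disjoint, where PREDICT(N → α) = (FIRST(α) \ {ε}) ∪ (FOLLOW(N) if α ⇒* ε).

Relevant sets:
  FIRST(F) = { ';', 'd' }

For F:
  PREDICT(F → F P F) = { ';', 'd' }
  PREDICT(F → d P ';') = { 'd' }
  PREDICT(F → ';') = { ';' }
For P:
  PREDICT(P → ';') = { ';' }
  PREDICT(P → F d) = { ';', 'd' }

Conflict found: Predict set conflict for F: { 'd' }
The grammar is NOT LL(1).

Answer: No. Predict set conflict for F: { 'd' }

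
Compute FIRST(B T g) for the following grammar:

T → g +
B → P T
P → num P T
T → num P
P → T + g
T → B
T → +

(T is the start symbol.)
{ '+', 'g', 'num' }

FIRST sets of the non-terminals involved (from the grammar, by fixed-point iteration):
  FIRST(B) = { '+', 'g', 'num' }

To compute FIRST(B T g), process the symbols left to right:
Symbol B is a non-terminal. Add FIRST(B) \ {ε} = { '+', 'g', 'num' }
B is not nullable (ε ∉ FIRST(B)), so stop here.
FIRST(B T g) = { '+', 'g', 'num' }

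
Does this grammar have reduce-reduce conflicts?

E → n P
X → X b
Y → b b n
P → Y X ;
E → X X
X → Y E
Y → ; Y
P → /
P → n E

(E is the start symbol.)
A reduce-reduce conflict occurs when an LR(0) state has two complete items [A → α .] and [B → β .] — both call for a reduction, and with no lookahead the parser cannot choose between them.

Augment with E' → E and build the canonical LR(0) collection (I0 = CLOSURE({[E' → . E]}), then GOTO on every symbol after a dot until no new states appear). It has 21 states:
  I0: { [E → . X X], [E → . n P], [E' → . E], [X → . X b], [X → . Y E], [Y → . ; Y], [Y → . b b n] }  — shift
  I1: { [Y → . ; Y], [Y → . b b n], [Y → ; . Y] }  — shift
  I2: { [E' → E .] }  — accept
  I3: { [E → X . X], [X → . X b], [X → . Y E], [X → X . b], [Y → . ; Y], [Y → . b b n] }  — shift
  I4: { [E → . X X], [E → . n P], [X → . X b], [X → . Y E], [X → Y . E], [Y → . ; Y], [Y → . b b n] }  — shift
  I5: { [Y → b . b n] }  — shift
  I6: { [E → n . P], [P → . /], [P → . Y X ;], [P → . n E], [Y → . ; Y], [Y → . b b n] }  — shift
  I7: { [P → / .] }  — reduce
  I8: { [E → n P .] }  — reduce
  I9: { [P → Y . X ;], [X → . X b], [X → . Y E], [Y → . ; Y], [Y → . b b n] }  — shift
  I10: { [E → . X X], [E → . n P], [P → n . E], [X → . X b], [X → . Y E], [Y → . ; Y], [Y → . b b n] }  — shift
  I11: { [P → n E .] }  — reduce
  I12: { [P → Y X . ;], [X → X . b] }  — shift
  I13: { [P → Y X ; .] }  — reduce
  I14: { [X → X b .] }  — reduce
  I15: { [Y → b b . n] }  — shift
  I16: { [Y → b b n .] }  — reduce
  I17: { [X → Y E .] }  — reduce
  I18: { [E → X X .], [X → X . b] }  — shift, reduce
  I19: { [X → X b .], [Y → b . b n] }  — shift, reduce
  I20: { [Y → ; Y .] }  — reduce

No state contains more than one complete item.

Answer: No reduce-reduce conflicts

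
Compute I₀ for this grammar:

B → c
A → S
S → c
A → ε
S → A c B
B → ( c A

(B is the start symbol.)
{ [B → . ( c A], [B → . c], [B' → . B] }

First, augment the grammar with B' → B
I₀ = CLOSURE({ [B' → . B] }):
  [B' → . B] has the dot before B: add [B → . c], [B → . ( c A]
No further items can be added.

I₀ = { [B → . ( c A], [B → . c], [B' → . B] }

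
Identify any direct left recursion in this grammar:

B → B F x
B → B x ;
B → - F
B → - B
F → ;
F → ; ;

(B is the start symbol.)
Yes, B is left-recursive

Direct left recursion occurs when N → N α for some non-terminal N (the right-hand side begins with the left-hand side itself).

B → B F x: LEFT RECURSIVE (starts with B)
B → B x ;: LEFT RECURSIVE (starts with B)
B → - F: starts with '-'
B → - B: starts with '-'
F → ;: starts with ';'
F → ; ;: starts with ';'

The grammar has direct left recursion on: B.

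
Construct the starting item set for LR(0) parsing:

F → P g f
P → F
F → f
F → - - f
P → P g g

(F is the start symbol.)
{ [F → . - - f], [F → . P g f], [F → . f], [F' → . F], [P → . F], [P → . P g g] }

First, augment the grammar with F' → F
I₀ = CLOSURE({ [F' → . F] }):
  [F' → . F] has the dot before F: add [F → . P g f], [F → . f], [F → . - - f]
  [F → . P g f] has the dot before P: add [P → . F], [P → . P g g]
No further items can be added.

I₀ = { [F → . - - f], [F → . P g f], [F → . f], [F' → . F], [P → . F], [P → . P g g] }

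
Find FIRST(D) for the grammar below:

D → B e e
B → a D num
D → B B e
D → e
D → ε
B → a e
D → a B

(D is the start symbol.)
{ 'a', 'e', ε }

FIRST sets of the other non-terminals involved (by the same procedure, iterated to a fixed point):
  FIRST(B) = { 'a' }

From D → B e e:
  - B is a non-terminal: add FIRST(B) \ {ε} = { 'a' }
    B is not nullable, so stop
From D → B B e:
  - B is a non-terminal: add FIRST(B) \ {ε} = { 'a' }
    B is not nullable, so stop
From D → e:
  - e is a terminal: add 'e' and stop
From D → ε:
  - ε-production, so ε ∈ FIRST(D)
From D → a B:
  - a is a terminal: add 'a' and stop

Collecting: FIRST(D) = { 'a', 'e', ε }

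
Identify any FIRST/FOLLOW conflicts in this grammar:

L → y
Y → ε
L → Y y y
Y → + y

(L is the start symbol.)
No FIRST/FOLLOW conflicts.

A FIRST/FOLLOW conflict occurs when a non-terminal N has a nullable alternative N → β (β ⇒* ε) and another alternative N → α with FIRST(α) ∩ FOLLOW(N) ≠ ∅: on such a lookahead the parser cannot decide between expanding α and letting N vanish via β.

Nullable non-terminals: Y.

Y: nullable alternative(s) Y → ε; FOLLOW(Y) = { 'y' }
  Y → ε: FIRST \ {ε} = { } — this is the only nullable alternative, skip
  Y → + y: FIRST \ {ε} = { '+' } — disjoint from FOLLOW(Y)

L has no nullable alternative, so no FIRST/FOLLOW check is needed there.

No FIRST/FOLLOW conflicts found.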